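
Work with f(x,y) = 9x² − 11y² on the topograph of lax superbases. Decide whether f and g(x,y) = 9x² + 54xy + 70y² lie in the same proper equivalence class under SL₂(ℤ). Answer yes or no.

D₁ = 396, D₂ = 396
river cycle of f (length 2): (9, 18, -2), (-2, 18, 9)
river cycle of g (length 2): (9, 18, -2), (-2, 18, 9)
cycles coincide ⇒ equivalent

yes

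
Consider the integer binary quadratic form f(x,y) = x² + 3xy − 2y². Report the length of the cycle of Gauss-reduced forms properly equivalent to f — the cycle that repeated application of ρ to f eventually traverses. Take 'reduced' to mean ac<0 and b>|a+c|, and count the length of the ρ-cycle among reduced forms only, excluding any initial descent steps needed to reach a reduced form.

D = 17, ⌊√D⌋ = 4
river: ρ → (-2,1,2)
river: ρ → (2,3,-1)
river: ρ → (-1,3,2)
river: ρ → (2,1,-2)
river: ρ → (-2,3,1)
river: ρ → (1,3,-2)
ρ-cycle length = 6 (tail of 0 descent steps not counted)

6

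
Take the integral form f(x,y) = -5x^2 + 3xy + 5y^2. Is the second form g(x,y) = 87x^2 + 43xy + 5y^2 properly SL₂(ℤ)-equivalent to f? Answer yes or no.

D₁ = 109, D₂ = 109
river cycle of f (length 14): (5, 7, -3), (-3, 5, 7), (7, 9, -1), (-1, 9, 7), (7, 5, -3), (-3, 7, 5), (5, 3, -5), (-5, 7, 3), (3, 5, -7), (-7, 9, 1), … (4 more)
river cycle of g (length 14): (5, 7, -3), (-3, 5, 7), (7, 9, -1), (-1, 9, 7), (7, 5, -3), (-3, 7, 5), (5, 3, -5), (-5, 7, 3), (3, 5, -7), (-7, 9, 1), … (4 more)
cycles coincide ⇒ equivalent

yes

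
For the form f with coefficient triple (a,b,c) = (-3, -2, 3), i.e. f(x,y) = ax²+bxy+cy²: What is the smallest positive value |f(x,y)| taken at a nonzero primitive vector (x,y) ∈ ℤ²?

descent: ρ → (3,2,-3)  [lands on river]
river: ρ → (-3,4,2)
river: ρ → (2,4,-3)
river: ρ → (-3,2,3)
river: ρ → (3,4,-2)
river: ρ → (-2,4,3)
closes: descent 1, river 6
min |a| on river = 2

2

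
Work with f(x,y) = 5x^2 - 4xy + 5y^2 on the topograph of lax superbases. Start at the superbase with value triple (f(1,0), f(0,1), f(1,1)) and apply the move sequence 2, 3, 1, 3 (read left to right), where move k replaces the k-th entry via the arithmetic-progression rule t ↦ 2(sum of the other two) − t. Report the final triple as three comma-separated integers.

start (5,5,6) = (f(1,0),f(0,1),f(1,1))
replace slot 2: 2·(5+6) − 5 = 17 → (5,17,6)
replace slot 3: 2·(5+17) − 6 = 38 → (5,17,38)
replace slot 1: 2·(17+38) − 5 = 105 → (105,17,38)
replace slot 3: 2·(105+17) − 38 = 206 → (105,17,206)

105,17,206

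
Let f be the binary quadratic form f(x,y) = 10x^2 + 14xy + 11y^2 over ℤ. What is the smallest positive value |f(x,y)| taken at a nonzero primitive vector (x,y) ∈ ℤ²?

translate: b→-6 (≡14 mod 20), so (10,14,11)→(10,-6,7)
flip: (10,-6,7)→(7,6,10)
reduced (well bottom): (7,6,10) with a≤c, −a<b≤a
well minimum = a = 7

7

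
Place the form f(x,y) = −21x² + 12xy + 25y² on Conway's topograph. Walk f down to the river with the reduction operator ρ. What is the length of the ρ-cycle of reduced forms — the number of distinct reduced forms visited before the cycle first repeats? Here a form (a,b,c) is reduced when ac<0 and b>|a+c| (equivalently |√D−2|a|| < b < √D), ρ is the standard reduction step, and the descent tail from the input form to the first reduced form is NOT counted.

D = 2244, ⌊√D⌋ = 47
river: ρ → (25,38,-8)
river: ρ → (-8,42,15)
river: ρ → (15,18,-32)
river: ρ → (-32,46,1)
river: ρ → (1,46,-32)
river: ρ → (-32,18,15)
river: ρ → (15,42,-8)
river: ρ → (-8,38,25)
river: ρ → (25,12,-21)
river: ρ → (-21,30,16)
river: ρ → (16,34,-17)
river: ρ → (-17,34,16)
river: ρ → (16,30,-21)
river: ρ → (-21,12,25)
ρ-cycle length = 14 (tail of 0 descent steps not counted)

14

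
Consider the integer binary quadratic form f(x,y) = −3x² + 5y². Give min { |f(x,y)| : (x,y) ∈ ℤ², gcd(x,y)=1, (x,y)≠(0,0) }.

descent: ρ → (5,0,-3)
descent: ρ → (-3,6,2)  [lands on river]
river: ρ → (2,6,-3)
closes: descent 2, river 2
min |a| on river = 2

2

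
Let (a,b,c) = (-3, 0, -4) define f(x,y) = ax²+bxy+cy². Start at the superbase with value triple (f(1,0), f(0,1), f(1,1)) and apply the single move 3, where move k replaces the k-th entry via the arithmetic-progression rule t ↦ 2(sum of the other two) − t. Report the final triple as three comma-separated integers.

start (-3,-4,-7) = (f(1,0),f(0,1),f(1,1))
replace slot 3: 2·((-3)+(-4)) − (-7) = -7 → (-3,-4,-7)

-3,-4,-7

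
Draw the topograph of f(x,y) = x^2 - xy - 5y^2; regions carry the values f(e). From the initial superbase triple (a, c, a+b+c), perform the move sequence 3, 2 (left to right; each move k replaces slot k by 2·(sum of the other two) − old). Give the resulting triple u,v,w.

start (1,-5,-5) = (f(1,0),f(0,1),f(1,1))
replace slot 3: 2·(1+(-5)) − (-5) = -3 → (1,-5,-3)
replace slot 2: 2·(1+(-3)) − (-5) = 1 → (1,1,-3)

1,1,-3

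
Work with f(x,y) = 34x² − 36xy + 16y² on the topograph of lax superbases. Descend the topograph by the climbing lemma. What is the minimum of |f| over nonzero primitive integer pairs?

translate: b→32 (≡-36 mod 68), so (34,-36,16)→(34,32,14)
flip: (34,32,14)→(14,-32,34)
translate: b→-4 (≡-32 mod 28), so (14,-32,34)→(14,-4,16)
reduced (well bottom): (14,-4,16) with a≤c, −a<b≤a
well minimum = a = 14

14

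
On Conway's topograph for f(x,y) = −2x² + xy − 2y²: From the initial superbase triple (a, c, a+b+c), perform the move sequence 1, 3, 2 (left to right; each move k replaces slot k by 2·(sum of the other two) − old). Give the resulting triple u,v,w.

start (-2,-2,-3) = (f(1,0),f(0,1),f(1,1))
replace slot 1: 2·((-2)+(-3)) − (-2) = -8 → (-8,-2,-3)
replace slot 3: 2·((-8)+(-2)) − (-3) = -17 → (-8,-2,-17)
replace slot 2: 2·((-8)+(-17)) − (-2) = -48 → (-8,-48,-17)

-8,-48,-17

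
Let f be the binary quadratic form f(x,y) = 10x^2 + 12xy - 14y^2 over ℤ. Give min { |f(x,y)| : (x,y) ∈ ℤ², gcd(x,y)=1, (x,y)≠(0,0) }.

river: ρ → (-14,16,8)
river: ρ → (8,16,-14)
river: ρ → (-14,12,10)
river: ρ → (10,8,-16)
river: ρ → (-16,24,2)
river: ρ → (2,24,-16)
river: ρ → (-16,8,10)
river: ρ → (10,12,-14)
closes: descent 0, river 8
min |a| on river = 2

2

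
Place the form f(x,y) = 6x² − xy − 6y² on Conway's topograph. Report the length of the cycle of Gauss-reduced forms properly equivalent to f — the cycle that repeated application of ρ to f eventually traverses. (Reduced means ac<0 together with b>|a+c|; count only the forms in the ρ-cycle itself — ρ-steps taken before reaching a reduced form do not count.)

D = 145, ⌊√D⌋ = 12
descent: ρ → (-6,1,6)  [lands on river]
river: ρ → (6,11,-1)
river: ρ → (-1,11,6)
river: ρ → (6,1,-6)
river: ρ → (-6,11,1)
river: ρ → (1,11,-6)
ρ-cycle length = 6 (tail of 1 descent step not counted)

6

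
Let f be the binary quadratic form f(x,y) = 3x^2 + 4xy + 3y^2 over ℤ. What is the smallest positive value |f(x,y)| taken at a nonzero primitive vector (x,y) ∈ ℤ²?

translate: b→-2 (≡4 mod 6), so (3,4,3)→(3,-2,2)
flip: (3,-2,2)→(2,2,3)
reduced (well bottom): (2,2,3) with a≤c, −a<b≤a
well minimum = a = 2

2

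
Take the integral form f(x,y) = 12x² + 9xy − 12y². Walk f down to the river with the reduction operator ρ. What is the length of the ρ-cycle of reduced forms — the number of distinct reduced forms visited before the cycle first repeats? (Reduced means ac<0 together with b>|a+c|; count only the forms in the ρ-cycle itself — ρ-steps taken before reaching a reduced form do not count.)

D = 657, ⌊√D⌋ = 25
river: ρ → (-12,15,9)
river: ρ → (9,21,-6)
river: ρ → (-6,15,18)
river: ρ → (18,21,-3)
river: ρ → (-3,21,18)
river: ρ → (18,15,-6)
river: ρ → (-6,21,9)
river: ρ → (9,15,-12)
river: ρ → (-12,9,12)
river: ρ → (12,15,-9)
river: ρ → (-9,21,6)
river: ρ → (6,15,-18)
river: ρ → (-18,21,3)
river: ρ → (3,21,-18)
river: ρ → (-18,15,6)
river: ρ → (6,21,-9)
river: ρ → (-9,15,12)
river: ρ → (12,9,-12)
ρ-cycle length = 18 (tail of 0 descent steps not counted)

18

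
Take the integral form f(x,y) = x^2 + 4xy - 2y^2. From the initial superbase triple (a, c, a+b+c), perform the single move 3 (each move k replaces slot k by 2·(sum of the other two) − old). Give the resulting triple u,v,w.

start (1,-2,3) = (f(1,0),f(0,1),f(1,1))
replace slot 3: 2·(1+(-2)) − 3 = -5 → (1,-2,-5)

1,-2,-5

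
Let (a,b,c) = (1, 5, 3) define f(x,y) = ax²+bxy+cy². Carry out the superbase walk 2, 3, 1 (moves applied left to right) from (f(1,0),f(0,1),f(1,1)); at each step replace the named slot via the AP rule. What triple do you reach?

start (1,3,9) = (f(1,0),f(0,1),f(1,1))
replace slot 2: 2·(1+9) − 3 = 17 → (1,17,9)
replace slot 3: 2·(1+17) − 9 = 27 → (1,17,27)
replace slot 1: 2·(17+27) − 1 = 87 → (87,17,27)

87,17,27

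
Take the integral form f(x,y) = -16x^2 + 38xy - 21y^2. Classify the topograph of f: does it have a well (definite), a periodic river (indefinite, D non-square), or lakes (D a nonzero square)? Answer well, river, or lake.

D = b²−4ac = 38² − 4·(-16)·(-21) = 100
D = 10² is a perfect square ⇒ form factors over ℤ ⇒ lakes

lake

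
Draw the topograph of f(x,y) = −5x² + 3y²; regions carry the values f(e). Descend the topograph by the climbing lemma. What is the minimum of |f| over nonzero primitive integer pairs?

descent: ρ → (3,6,-2)  [lands on river]
river: ρ → (-2,6,3)
closes: descent 1, river 2
min |a| on river = 2

2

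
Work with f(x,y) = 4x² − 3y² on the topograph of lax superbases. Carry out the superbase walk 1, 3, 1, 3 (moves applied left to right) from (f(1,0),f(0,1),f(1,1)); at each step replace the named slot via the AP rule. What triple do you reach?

start (4,-3,1) = (f(1,0),f(0,1),f(1,1))
replace slot 1: 2·((-3)+1) − 4 = -8 → (-8,-3,1)
replace slot 3: 2·((-8)+(-3)) − 1 = -23 → (-8,-3,-23)
replace slot 1: 2·((-3)+(-23)) − (-8) = -44 → (-44,-3,-23)
replace slot 3: 2·((-44)+(-3)) − (-23) = -71 → (-44,-3,-71)

-44,-3,-71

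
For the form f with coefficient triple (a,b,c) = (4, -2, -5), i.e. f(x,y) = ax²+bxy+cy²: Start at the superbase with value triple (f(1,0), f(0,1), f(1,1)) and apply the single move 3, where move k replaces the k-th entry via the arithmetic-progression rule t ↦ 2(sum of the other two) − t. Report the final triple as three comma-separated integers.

start (4,-5,-3) = (f(1,0),f(0,1),f(1,1))
replace slot 3: 2·(4+(-5)) − (-3) = 1 → (4,-5,1)

4,-5,1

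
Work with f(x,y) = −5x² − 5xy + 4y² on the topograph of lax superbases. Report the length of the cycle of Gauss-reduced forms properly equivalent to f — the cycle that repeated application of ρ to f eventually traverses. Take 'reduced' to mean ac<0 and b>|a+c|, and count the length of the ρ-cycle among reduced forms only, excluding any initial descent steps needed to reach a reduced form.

D = 105, ⌊√D⌋ = 10
descent: ρ → (4,5,-5)  [lands on river]
river: ρ → (-5,5,4)
river: ρ → (4,3,-6)
river: ρ → (-6,9,1)
river: ρ → (1,9,-6)
river: ρ → (-6,3,4)
ρ-cycle length = 6 (tail of 1 descent step not counted)

6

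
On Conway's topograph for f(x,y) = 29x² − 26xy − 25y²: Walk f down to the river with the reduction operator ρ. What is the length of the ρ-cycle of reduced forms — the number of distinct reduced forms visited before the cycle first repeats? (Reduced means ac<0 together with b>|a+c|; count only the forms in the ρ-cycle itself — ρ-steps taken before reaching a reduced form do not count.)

D = 3576, ⌊√D⌋ = 59
descent: ρ → (-25,26,29)  [lands on river]
river: ρ → (29,32,-22)
river: ρ → (-22,56,5)
river: ρ → (5,54,-33)
river: ρ → (-33,12,26)
river: ρ → (26,40,-19)
river: ρ → (-19,36,30)
river: ρ → (30,24,-25)
ρ-cycle length = 8 (tail of 1 descent step not counted)

8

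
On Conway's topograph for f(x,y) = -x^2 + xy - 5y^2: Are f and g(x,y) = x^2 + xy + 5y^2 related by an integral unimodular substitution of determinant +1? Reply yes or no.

D₁ = -19, D₂ = -19
f is negative-definite; reduce −f:
−f: translate: b→1 (≡-1 mod 2), so (1,-1,5)→(1,1,5)
−f: reduced (well bottom): (1,1,5) with a≤c, −a<b≤a
flip sign back: reduced form of f is (-1,-1,-5)
g: reduced (well bottom): (1,1,5) with a≤c, −a<b≤a
reduced forms (-1, -1, -5) vs (1, 1, 5) ⇒ inequivalent

no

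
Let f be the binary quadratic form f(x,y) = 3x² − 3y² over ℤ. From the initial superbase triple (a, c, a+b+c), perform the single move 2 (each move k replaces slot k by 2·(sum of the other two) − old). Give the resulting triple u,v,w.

start (3,-3,0) = (f(1,0),f(0,1),f(1,1))
replace slot 2: 2·(3+0) − (-3) = 9 → (3,9,0)

3,9,0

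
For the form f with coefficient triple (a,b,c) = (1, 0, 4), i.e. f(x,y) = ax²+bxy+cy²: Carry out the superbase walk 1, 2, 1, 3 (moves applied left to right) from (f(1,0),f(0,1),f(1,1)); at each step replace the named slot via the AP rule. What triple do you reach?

start (1,4,5) = (f(1,0),f(0,1),f(1,1))
replace slot 1: 2·(4+5) − 1 = 17 → (17,4,5)
replace slot 2: 2·(17+5) − 4 = 40 → (17,40,5)
replace slot 1: 2·(40+5) − 17 = 73 → (73,40,5)
replace slot 3: 2·(73+40) − 5 = 221 → (73,40,221)

73,40,221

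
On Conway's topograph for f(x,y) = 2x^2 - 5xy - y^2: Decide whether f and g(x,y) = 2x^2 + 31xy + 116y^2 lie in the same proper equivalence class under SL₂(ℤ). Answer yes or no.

D₁ = 33, D₂ = 33
river cycle of f (length 4): (-1, 5, 2), (2, 3, -3), (-3, 3, 2), (2, 5, -1)
river cycle of g (length 4): (2, 3, -3), (-3, 3, 2), (2, 5, -1), (-1, 5, 2)
cycles coincide ⇒ equivalent

yes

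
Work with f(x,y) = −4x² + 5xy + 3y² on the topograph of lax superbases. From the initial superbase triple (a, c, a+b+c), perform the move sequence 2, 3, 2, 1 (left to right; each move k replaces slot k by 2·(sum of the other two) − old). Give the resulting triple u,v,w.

start (-4,3,4) = (f(1,0),f(0,1),f(1,1))
replace slot 2: 2·((-4)+4) − 3 = -3 → (-4,-3,4)
replace slot 3: 2·((-4)+(-3)) − 4 = -18 → (-4,-3,-18)
replace slot 2: 2·((-4)+(-18)) − (-3) = -41 → (-4,-41,-18)
replace slot 1: 2·((-41)+(-18)) − (-4) = -114 → (-114,-41,-18)

-114,-41,-18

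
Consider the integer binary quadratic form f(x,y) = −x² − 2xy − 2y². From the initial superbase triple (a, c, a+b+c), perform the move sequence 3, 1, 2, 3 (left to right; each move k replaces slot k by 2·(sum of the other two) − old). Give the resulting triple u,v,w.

start (-1,-2,-5) = (f(1,0),f(0,1),f(1,1))
replace slot 3: 2·((-1)+(-2)) − (-5) = -1 → (-1,-2,-1)
replace slot 1: 2·((-2)+(-1)) − (-1) = -5 → (-5,-2,-1)
replace slot 2: 2·((-5)+(-1)) − (-2) = -10 → (-5,-10,-1)
replace slot 3: 2·((-5)+(-10)) − (-1) = -29 → (-5,-10,-29)

-5,-10,-29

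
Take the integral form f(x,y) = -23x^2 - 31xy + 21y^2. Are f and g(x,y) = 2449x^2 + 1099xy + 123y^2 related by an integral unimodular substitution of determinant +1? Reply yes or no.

D₁ = 2893, D₂ = 2893
river cycle of f (length 24): (21, 31, -23), (-23, 15, 29), (29, 43, -9), (-9, 47, 19), (19, 29, -27), (-27, 25, 21), (21, 17, -31), (-31, 45, 7), (7, 53, -3), (-3, 49, 41), … (14 more)
river cycle of g (length 24): (21, 31, -23), (-23, 15, 29), (29, 43, -9), (-9, 47, 19), (19, 29, -27), (-27, 25, 21), (21, 17, -31), (-31, 45, 7), (7, 53, -3), (-3, 49, 41), … (14 more)
cycles coincide ⇒ equivalent

yes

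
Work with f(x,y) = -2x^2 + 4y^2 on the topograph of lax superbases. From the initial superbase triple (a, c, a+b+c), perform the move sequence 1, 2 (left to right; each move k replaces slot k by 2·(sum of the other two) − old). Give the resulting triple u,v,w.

start (-2,4,2) = (f(1,0),f(0,1),f(1,1))
replace slot 1: 2·(4+2) − (-2) = 14 → (14,4,2)
replace slot 2: 2·(14+2) − 4 = 28 → (14,28,2)

14,28,2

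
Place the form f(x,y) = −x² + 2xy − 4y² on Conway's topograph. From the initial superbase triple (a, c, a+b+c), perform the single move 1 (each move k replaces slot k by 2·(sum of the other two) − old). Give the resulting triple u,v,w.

start (-1,-4,-3) = (f(1,0),f(0,1),f(1,1))
replace slot 1: 2·((-4)+(-3)) − (-1) = -13 → (-13,-4,-3)

-13,-4,-3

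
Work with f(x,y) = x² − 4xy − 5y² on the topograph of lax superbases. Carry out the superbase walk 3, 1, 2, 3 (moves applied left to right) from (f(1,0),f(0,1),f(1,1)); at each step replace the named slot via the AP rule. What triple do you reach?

start (1,-5,-8) = (f(1,0),f(0,1),f(1,1))
replace slot 3: 2·(1+(-5)) − (-8) = 0 → (1,-5,0)
replace slot 1: 2·((-5)+0) − 1 = -11 → (-11,-5,0)
replace slot 2: 2·((-11)+0) − (-5) = -17 → (-11,-17,0)
replace slot 3: 2·((-11)+(-17)) − 0 = -56 → (-11,-17,-56)

-11,-17,-56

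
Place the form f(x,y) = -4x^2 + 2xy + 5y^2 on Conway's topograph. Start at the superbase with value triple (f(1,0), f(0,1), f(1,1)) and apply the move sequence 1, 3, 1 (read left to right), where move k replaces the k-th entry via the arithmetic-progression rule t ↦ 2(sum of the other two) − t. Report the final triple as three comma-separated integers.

start (-4,5,3) = (f(1,0),f(0,1),f(1,1))
replace slot 1: 2·(5+3) − (-4) = 20 → (20,5,3)
replace slot 3: 2·(20+5) − 3 = 47 → (20,5,47)
replace slot 1: 2·(5+47) − 20 = 84 → (84,5,47)

84,5,47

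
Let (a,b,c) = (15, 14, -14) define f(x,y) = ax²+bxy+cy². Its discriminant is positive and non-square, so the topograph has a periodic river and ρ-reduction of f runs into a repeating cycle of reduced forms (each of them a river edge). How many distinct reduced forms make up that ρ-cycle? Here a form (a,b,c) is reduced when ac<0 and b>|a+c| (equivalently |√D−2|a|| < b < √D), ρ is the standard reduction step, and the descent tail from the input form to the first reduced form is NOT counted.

D = 1036, ⌊√D⌋ = 32
river: ρ → (-14,14,15)
river: ρ → (15,16,-13)
river: ρ → (-13,10,18)
river: ρ → (18,26,-5)
river: ρ → (-5,24,23)
river: ρ → (23,22,-6)
river: ρ → (-6,26,15)
river: ρ → (15,4,-17)
river: ρ → (-17,30,2)
river: ρ → (2,30,-17)
river: ρ → (-17,4,15)
river: ρ → (15,26,-6)
river: ρ → (-6,22,23)
river: ρ → (23,24,-5)
river: ρ → (-5,26,18)
river: ρ → (18,10,-13)
river: ρ → (-13,16,15)
river: ρ → (15,14,-14)
ρ-cycle length = 18 (tail of 0 descent steps not counted)

18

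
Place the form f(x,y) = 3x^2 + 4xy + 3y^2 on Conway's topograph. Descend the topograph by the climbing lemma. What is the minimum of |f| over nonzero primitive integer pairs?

translate: b→-2 (≡4 mod 6), so (3,4,3)→(3,-2,2)
flip: (3,-2,2)→(2,2,3)
reduced (well bottom): (2,2,3) with a≤c, −a<b≤a
well minimum = a = 2

2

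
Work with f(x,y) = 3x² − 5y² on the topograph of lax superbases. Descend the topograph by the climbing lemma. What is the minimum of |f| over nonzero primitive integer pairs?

descent: ρ → (-5,0,3)
descent: ρ → (3,6,-2)  [lands on river]
river: ρ → (-2,6,3)
closes: descent 2, river 2
min |a| on river = 2

2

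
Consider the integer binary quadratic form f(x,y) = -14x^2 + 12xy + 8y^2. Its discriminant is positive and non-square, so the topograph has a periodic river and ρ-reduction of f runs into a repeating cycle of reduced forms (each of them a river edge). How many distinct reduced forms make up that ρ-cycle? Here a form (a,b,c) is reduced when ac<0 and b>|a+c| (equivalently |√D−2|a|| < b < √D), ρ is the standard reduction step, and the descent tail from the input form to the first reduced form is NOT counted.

D = 592, ⌊√D⌋ = 24
river: ρ → (8,20,-6)
river: ρ → (-6,16,14)
river: ρ → (14,12,-8)
river: ρ → (-8,20,6)
river: ρ → (6,16,-14)
river: ρ → (-14,12,8)
ρ-cycle length = 6 (tail of 0 descent steps not counted)

6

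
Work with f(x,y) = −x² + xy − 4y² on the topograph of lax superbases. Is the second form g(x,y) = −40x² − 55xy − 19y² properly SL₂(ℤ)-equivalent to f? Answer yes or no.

D₁ = -15, D₂ = -15
f is negative-definite; reduce −f:
−f: translate: b→1 (≡-1 mod 2), so (1,-1,4)→(1,1,4)
−f: reduced (well bottom): (1,1,4) with a≤c, −a<b≤a
flip sign back: reduced form of f is (-1,-1,-4)
g is negative-definite; reduce −g:
−g: translate: b→-25 (≡55 mod 80), so (40,55,19)→(40,-25,4)
−g: flip: (40,-25,4)→(4,25,40)
−g: translate: b→1 (≡25 mod 8), so (4,25,40)→(4,1,1)
−g: flip: (4,1,1)→(1,-1,4)
−g: translate: b→1 (≡-1 mod 2), so (1,-1,4)→(1,1,4)
−g: reduced (well bottom): (1,1,4) with a≤c, −a<b≤a
flip sign back: reduced form of g is (-1,-1,-4)
reduced forms (-1, -1, -4) vs (-1, -1, -4) ⇒ equivalent

yes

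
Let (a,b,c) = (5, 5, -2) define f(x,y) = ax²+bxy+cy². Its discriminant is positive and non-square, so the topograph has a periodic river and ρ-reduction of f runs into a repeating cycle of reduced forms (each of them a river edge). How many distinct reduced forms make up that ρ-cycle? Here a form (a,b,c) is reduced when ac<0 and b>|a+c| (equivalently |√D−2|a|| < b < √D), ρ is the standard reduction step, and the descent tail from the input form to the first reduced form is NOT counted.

D = 65, ⌊√D⌋ = 8
river: ρ → (-2,7,2)
river: ρ → (2,5,-5)
river: ρ → (-5,5,2)
river: ρ → (2,7,-2)
river: ρ → (-2,5,5)
river: ρ → (5,5,-2)
ρ-cycle length = 6 (tail of 0 descent steps not counted)

6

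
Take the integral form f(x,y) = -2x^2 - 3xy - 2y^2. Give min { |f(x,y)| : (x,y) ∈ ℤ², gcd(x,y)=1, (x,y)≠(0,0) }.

translate: b→-1 (≡3 mod 4), so (2,3,2)→(2,-1,1)
flip: (2,-1,1)→(1,1,2)
reduced (well bottom): (1,1,2) with a≤c, −a<b≤a
well minimum |f| = |-1| = 1 (negative-definite)

1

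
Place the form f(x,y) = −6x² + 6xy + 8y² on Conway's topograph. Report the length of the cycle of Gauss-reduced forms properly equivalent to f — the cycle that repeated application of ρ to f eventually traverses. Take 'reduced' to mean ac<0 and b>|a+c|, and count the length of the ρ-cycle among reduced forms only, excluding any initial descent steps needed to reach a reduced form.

D = 228, ⌊√D⌋ = 15
river: ρ → (8,10,-4)
river: ρ → (-4,14,2)
river: ρ → (2,14,-4)
river: ρ → (-4,10,8)
river: ρ → (8,6,-6)
river: ρ → (-6,6,8)
ρ-cycle length = 6 (tail of 0 descent steps not counted)

6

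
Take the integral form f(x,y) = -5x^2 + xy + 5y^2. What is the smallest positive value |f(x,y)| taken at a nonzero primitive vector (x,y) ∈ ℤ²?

river: ρ → (5,9,-1)
river: ρ → (-1,9,5)
river: ρ → (5,1,-5)
river: ρ → (-5,9,1)
river: ρ → (1,9,-5)
river: ρ → (-5,1,5)
closes: descent 0, river 6
min |a| on river = 1

1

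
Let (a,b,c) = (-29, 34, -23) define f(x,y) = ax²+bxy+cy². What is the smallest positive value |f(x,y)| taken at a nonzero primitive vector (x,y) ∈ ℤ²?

translate: b→24 (≡-34 mod 58), so (29,-34,23)→(29,24,18)
flip: (29,24,18)→(18,-24,29)
translate: b→12 (≡-24 mod 36), so (18,-24,29)→(18,12,23)
reduced (well bottom): (18,12,23) with a≤c, −a<b≤a
well minimum |f| = |-18| = 18 (negative-definite)

18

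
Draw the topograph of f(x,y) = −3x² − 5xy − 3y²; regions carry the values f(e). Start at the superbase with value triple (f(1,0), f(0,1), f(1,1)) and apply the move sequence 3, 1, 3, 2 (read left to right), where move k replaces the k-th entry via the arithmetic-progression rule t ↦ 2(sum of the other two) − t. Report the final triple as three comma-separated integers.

start (-3,-3,-11) = (f(1,0),f(0,1),f(1,1))
replace slot 3: 2·((-3)+(-3)) − (-11) = -1 → (-3,-3,-1)
replace slot 1: 2·((-3)+(-1)) − (-3) = -5 → (-5,-3,-1)
replace slot 3: 2·((-5)+(-3)) − (-1) = -15 → (-5,-3,-15)
replace slot 2: 2·((-5)+(-15)) − (-3) = -37 → (-5,-37,-15)

-5,-37,-15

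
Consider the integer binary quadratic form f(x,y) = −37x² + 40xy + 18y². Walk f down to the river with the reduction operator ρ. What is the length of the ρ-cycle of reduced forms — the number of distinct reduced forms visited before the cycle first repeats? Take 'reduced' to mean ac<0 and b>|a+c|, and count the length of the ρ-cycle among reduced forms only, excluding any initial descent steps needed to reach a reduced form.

D = 4264, ⌊√D⌋ = 65
river: ρ → (18,32,-45)
river: ρ → (-45,58,5)
river: ρ → (5,62,-21)
river: ρ → (-21,64,2)
river: ρ → (2,64,-21)
river: ρ → (-21,62,5)
river: ρ → (5,58,-45)
river: ρ → (-45,32,18)
river: ρ → (18,40,-37)
river: ρ → (-37,34,21)
river: ρ → (21,50,-21)
river: ρ → (-21,34,37)
river: ρ → (37,40,-18)
river: ρ → (-18,32,45)
river: ρ → (45,58,-5)
river: ρ → (-5,62,21)
river: ρ → (21,64,-2)
river: ρ → (-2,64,21)
river: ρ → (21,62,-5)
river: ρ → (-5,58,45)
river: ρ → (45,32,-18)
river: ρ → (-18,40,37)
river: ρ → (37,34,-21)
river: ρ → (-21,50,21)
river: ρ → (21,34,-37)
river: ρ → (-37,40,18)
ρ-cycle length = 26 (tail of 0 descent steps not counted)

26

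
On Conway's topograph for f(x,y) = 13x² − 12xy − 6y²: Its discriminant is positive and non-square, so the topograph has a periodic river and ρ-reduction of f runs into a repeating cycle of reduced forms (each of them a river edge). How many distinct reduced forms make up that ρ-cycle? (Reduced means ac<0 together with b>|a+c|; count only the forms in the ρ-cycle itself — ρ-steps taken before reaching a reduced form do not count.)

D = 456, ⌊√D⌋ = 21
descent: ρ → (-6,12,13)  [lands on river]
river: ρ → (13,14,-5)
river: ρ → (-5,16,10)
river: ρ → (10,4,-11)
river: ρ → (-11,18,3)
river: ρ → (3,18,-11)
river: ρ → (-11,4,10)
river: ρ → (10,16,-5)
river: ρ → (-5,14,13)
river: ρ → (13,12,-6)
ρ-cycle length = 10 (tail of 1 descent step not counted)

10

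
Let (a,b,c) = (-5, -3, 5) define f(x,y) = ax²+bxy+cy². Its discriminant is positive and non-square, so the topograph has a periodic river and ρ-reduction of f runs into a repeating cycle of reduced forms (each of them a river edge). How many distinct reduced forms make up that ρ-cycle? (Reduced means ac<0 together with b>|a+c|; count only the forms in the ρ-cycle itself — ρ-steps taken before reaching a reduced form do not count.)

D = 109, ⌊√D⌋ = 10
descent: ρ → (5,3,-5)  [lands on river]
river: ρ → (-5,7,3)
river: ρ → (3,5,-7)
river: ρ → (-7,9,1)
river: ρ → (1,9,-7)
river: ρ → (-7,5,3)
river: ρ → (3,7,-5)
river: ρ → (-5,3,5)
river: ρ → (5,7,-3)
river: ρ → (-3,5,7)
river: ρ → (7,9,-1)
river: ρ → (-1,9,7)
river: ρ → (7,5,-3)
river: ρ → (-3,7,5)
ρ-cycle length = 14 (tail of 1 descent step not counted)

14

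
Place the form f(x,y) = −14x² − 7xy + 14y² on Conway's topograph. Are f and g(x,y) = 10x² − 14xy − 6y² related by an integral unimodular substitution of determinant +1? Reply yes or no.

D₁ = 833, D₂ = 436
discriminants differ ⇒ not SL₂(ℤ)-equivalent

no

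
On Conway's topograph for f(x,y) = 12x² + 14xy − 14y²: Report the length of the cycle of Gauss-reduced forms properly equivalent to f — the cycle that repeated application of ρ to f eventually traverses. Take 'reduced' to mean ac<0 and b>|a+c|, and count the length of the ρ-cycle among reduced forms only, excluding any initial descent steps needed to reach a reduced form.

D = 868, ⌊√D⌋ = 29
river: ρ → (-14,14,12)
river: ρ → (12,10,-16)
river: ρ → (-16,22,6)
river: ρ → (6,26,-8)
river: ρ → (-8,22,12)
river: ρ → (12,26,-4)
river: ρ → (-4,22,24)
river: ρ → (24,26,-2)
river: ρ → (-2,26,24)
river: ρ → (24,22,-4)
river: ρ → (-4,26,12)
river: ρ → (12,22,-8)
river: ρ → (-8,26,6)
river: ρ → (6,22,-16)
river: ρ → (-16,10,12)
river: ρ → (12,14,-14)
ρ-cycle length = 16 (tail of 0 descent steps not counted)

16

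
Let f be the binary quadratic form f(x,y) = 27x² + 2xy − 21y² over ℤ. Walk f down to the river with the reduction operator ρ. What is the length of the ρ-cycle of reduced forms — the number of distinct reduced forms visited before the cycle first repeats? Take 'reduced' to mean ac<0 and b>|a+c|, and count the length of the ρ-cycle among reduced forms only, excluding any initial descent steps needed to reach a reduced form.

D = 2272, ⌊√D⌋ = 47
descent: ρ → (-21,40,8)  [lands on river]
river: ρ → (8,40,-21)
river: ρ → (-21,44,4)
river: ρ → (4,44,-21)
ρ-cycle length = 4 (tail of 1 descent step not counted)

4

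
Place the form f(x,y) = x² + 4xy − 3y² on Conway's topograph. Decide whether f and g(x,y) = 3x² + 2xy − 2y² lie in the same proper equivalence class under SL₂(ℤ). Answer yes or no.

D₁ = 28, D₂ = 28
river cycle of f (length 4): (-3, 2, 2), (2, 2, -3), (-3, 4, 1), (1, 4, -3)
river cycle of g (length 4): (-2, 2, 3), (3, 4, -1), (-1, 4, 3), (3, 2, -2)
cycles differ ⇒ inequivalent

no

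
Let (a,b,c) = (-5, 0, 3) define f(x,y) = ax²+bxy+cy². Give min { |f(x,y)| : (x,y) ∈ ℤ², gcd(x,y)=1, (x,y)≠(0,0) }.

descent: ρ → (3,6,-2)  [lands on river]
river: ρ → (-2,6,3)
closes: descent 1, river 2
min |a| on river = 2

2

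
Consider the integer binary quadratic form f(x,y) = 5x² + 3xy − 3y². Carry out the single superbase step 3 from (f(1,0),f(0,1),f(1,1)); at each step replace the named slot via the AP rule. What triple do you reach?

start (5,-3,5) = (f(1,0),f(0,1),f(1,1))
replace slot 3: 2·(5+(-3)) − 5 = -1 → (5,-3,-1)

5,-3,-1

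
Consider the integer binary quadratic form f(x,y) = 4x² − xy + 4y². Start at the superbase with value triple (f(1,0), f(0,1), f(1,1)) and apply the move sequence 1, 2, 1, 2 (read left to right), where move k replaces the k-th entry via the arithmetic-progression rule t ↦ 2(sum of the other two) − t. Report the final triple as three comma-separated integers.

start (4,4,7) = (f(1,0),f(0,1),f(1,1))
replace slot 1: 2·(4+7) − 4 = 18 → (18,4,7)
replace slot 2: 2·(18+7) − 4 = 46 → (18,46,7)
replace slot 1: 2·(46+7) − 18 = 88 → (88,46,7)
replace slot 2: 2·(88+7) − 46 = 144 → (88,144,7)

88,144,7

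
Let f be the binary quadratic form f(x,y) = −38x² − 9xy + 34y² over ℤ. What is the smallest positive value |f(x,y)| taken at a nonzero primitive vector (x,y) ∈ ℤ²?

descent: ρ → (34,9,-38)  [lands on river]
river: ρ → (-38,67,5)
river: ρ → (5,63,-64)
river: ρ → (-64,65,4)
river: ρ → (4,71,-13)
river: ρ → (-13,59,34)
closes: descent 1, river 6
min |a| on river = 4

4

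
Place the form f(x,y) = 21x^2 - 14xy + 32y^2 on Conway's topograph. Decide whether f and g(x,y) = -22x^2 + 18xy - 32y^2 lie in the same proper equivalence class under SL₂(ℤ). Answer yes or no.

D₁ = -2492, D₂ = -2492
f: reduced (well bottom): (21,-14,32) with a≤c, −a<b≤a
g is negative-definite; reduce −g:
−g: reduced (well bottom): (22,-18,32) with a≤c, −a<b≤a
flip sign back: reduced form of g is (-22,18,-32)
reduced forms (21, -14, 32) vs (-22, 18, -32) ⇒ inequivalent

no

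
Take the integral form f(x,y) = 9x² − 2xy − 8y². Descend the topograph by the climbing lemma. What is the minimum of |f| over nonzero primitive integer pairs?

descent: ρ → (-8,2,9)  [lands on river]
river: ρ → (9,16,-1)
river: ρ → (-1,16,9)
river: ρ → (9,2,-8)
river: ρ → (-8,14,3)
river: ρ → (3,16,-3)
river: ρ → (-3,14,8)
river: ρ → (8,2,-9)
river: ρ → (-9,16,1)
river: ρ → (1,16,-9)
river: ρ → (-9,2,8)
river: ρ → (8,14,-3)
river: ρ → (-3,16,3)
river: ρ → (3,14,-8)
closes: descent 1, river 14
min |a| on river = 1

1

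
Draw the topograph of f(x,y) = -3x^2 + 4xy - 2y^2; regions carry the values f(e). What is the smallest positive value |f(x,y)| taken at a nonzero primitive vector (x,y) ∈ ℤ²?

translate: b→2 (≡-4 mod 6), so (3,-4,2)→(3,2,1)
flip: (3,2,1)→(1,-2,3)
translate: b→0 (≡-2 mod 2), so (1,-2,3)→(1,0,2)
reduced (well bottom): (1,0,2) with a≤c, −a<b≤a
well minimum |f| = |-1| = 1 (negative-definite)

1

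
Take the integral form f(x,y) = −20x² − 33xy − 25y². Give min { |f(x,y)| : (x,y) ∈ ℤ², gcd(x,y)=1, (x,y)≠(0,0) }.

translate: b→-7 (≡33 mod 40), so (20,33,25)→(20,-7,12)
flip: (20,-7,12)→(12,7,20)
reduced (well bottom): (12,7,20) with a≤c, −a<b≤a
well minimum |f| = |-12| = 12 (negative-definite)

12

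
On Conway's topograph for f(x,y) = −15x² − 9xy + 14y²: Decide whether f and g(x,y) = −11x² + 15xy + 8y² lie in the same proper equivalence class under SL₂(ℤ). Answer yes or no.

D₁ = 921, D₂ = 577
discriminants differ ⇒ not SL₂(ℤ)-equivalent

no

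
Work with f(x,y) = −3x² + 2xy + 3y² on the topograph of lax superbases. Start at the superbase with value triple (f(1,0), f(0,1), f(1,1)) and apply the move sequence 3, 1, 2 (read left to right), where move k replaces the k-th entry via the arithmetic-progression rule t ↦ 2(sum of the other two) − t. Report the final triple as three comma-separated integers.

start (-3,3,2) = (f(1,0),f(0,1),f(1,1))
replace slot 3: 2·((-3)+3) − 2 = -2 → (-3,3,-2)
replace slot 1: 2·(3+(-2)) − (-3) = 5 → (5,3,-2)
replace slot 2: 2·(5+(-2)) − 3 = 3 → (5,3,-2)

5,3,-2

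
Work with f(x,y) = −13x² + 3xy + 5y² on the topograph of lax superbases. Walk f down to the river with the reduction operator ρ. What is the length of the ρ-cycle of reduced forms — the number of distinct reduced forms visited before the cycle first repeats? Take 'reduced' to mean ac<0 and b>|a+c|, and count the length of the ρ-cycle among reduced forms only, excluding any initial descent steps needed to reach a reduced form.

D = 269, ⌊√D⌋ = 16
descent: ρ → (5,7,-11)  [lands on river]
river: ρ → (-11,15,1)
river: ρ → (1,15,-11)
river: ρ → (-11,7,5)
river: ρ → (5,13,-5)
river: ρ → (-5,7,11)
river: ρ → (11,15,-1)
river: ρ → (-1,15,11)
river: ρ → (11,7,-5)
river: ρ → (-5,13,5)
ρ-cycle length = 10 (tail of 1 descent step not counted)

10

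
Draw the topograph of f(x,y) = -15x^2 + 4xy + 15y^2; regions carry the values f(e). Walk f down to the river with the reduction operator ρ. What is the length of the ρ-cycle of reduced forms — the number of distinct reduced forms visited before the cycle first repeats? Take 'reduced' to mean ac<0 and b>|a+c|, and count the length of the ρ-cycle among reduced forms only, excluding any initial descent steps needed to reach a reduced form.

D = 916, ⌊√D⌋ = 30
river: ρ → (15,26,-4)
river: ρ → (-4,30,1)
river: ρ → (1,30,-4)
river: ρ → (-4,26,15)
river: ρ → (15,4,-15)
river: ρ → (-15,26,4)
river: ρ → (4,30,-1)
river: ρ → (-1,30,4)
river: ρ → (4,26,-15)
river: ρ → (-15,4,15)
ρ-cycle length = 10 (tail of 0 descent steps not counted)

10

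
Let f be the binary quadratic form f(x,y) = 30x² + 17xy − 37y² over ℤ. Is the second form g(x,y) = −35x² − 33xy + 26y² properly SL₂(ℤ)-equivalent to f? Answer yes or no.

D₁ = 4729, D₂ = 4729
river cycle of f (length 74): (-37, 57, 10), (10, 63, -19), (-19, 51, 28), (28, 61, -9), (-9, 65, 14), (14, 47, -45), (-45, 43, 16), (16, 53, -30), (-30, 67, 2), (2, 65, -63), … (64 more)
river cycle of g (length 74): (26, 33, -35), (-35, 37, 24), (24, 59, -13), (-13, 45, 52), (52, 59, -6), (-6, 61, 42), (42, 23, -25), (-25, 27, 40), (40, 53, -12), (-12, 67, 5), … (64 more)
cycles differ ⇒ inequivalent

no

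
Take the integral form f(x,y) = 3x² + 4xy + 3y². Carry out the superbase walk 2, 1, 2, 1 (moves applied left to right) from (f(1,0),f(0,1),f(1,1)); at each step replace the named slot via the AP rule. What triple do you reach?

start (3,3,10) = (f(1,0),f(0,1),f(1,1))
replace slot 2: 2·(3+10) − 3 = 23 → (3,23,10)
replace slot 1: 2·(23+10) − 3 = 63 → (63,23,10)
replace slot 2: 2·(63+10) − 23 = 123 → (63,123,10)
replace slot 1: 2·(123+10) − 63 = 203 → (203,123,10)

203,123,10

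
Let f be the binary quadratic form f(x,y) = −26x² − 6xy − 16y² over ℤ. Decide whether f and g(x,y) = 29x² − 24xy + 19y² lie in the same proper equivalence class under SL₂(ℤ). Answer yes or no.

D₁ = -1628, D₂ = -1628
f is negative-definite; reduce −f:
−f: flip: (26,6,16)→(16,-6,26)
−f: reduced (well bottom): (16,-6,26) with a≤c, −a<b≤a
flip sign back: reduced form of f is (-16,6,-26)
g: flip: (29,-24,19)→(19,24,29)
g: translate: b→-14 (≡24 mod 38), so (19,24,29)→(19,-14,24)
g: reduced (well bottom): (19,-14,24) with a≤c, −a<b≤a
reduced forms (-16, 6, -26) vs (19, -14, 24) ⇒ inequivalent

no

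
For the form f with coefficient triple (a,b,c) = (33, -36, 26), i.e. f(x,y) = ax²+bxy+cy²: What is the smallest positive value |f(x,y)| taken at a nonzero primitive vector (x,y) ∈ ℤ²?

translate: b→30 (≡-36 mod 66), so (33,-36,26)→(33,30,23)
flip: (33,30,23)→(23,-30,33)
translate: b→16 (≡-30 mod 46), so (23,-30,33)→(23,16,26)
reduced (well bottom): (23,16,26) with a≤c, −a<b≤a
well minimum = a = 23

23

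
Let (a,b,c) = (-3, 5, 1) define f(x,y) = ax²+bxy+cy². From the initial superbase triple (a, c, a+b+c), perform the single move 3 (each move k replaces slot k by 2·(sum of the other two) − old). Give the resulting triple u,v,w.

start (-3,1,3) = (f(1,0),f(0,1),f(1,1))
replace slot 3: 2·((-3)+1) − 3 = -7 → (-3,1,-7)

-3,1,-7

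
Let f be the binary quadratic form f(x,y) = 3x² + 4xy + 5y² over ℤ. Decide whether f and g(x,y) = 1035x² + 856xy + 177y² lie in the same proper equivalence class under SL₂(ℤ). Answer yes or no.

D₁ = -44, D₂ = -44
f: translate: b→-2 (≡4 mod 6), so (3,4,5)→(3,-2,4)
f: reduced (well bottom): (3,-2,4) with a≤c, −a<b≤a
g: flip: (1035,856,177)→(177,-856,1035)
g: translate: b→-148 (≡-856 mod 354), so (177,-856,1035)→(177,-148,31)
g: flip: (177,-148,31)→(31,148,177)
g: translate: b→24 (≡148 mod 62), so (31,148,177)→(31,24,5)
g: flip: (31,24,5)→(5,-24,31)
g: translate: b→-4 (≡-24 mod 10), so (5,-24,31)→(5,-4,3)
g: flip: (5,-4,3)→(3,4,5)
g: translate: b→-2 (≡4 mod 6), so (3,4,5)→(3,-2,4)
g: reduced (well bottom): (3,-2,4) with a≤c, −a<b≤a
reduced forms (3, -2, 4) vs (3, -2, 4) ⇒ equivalent

yes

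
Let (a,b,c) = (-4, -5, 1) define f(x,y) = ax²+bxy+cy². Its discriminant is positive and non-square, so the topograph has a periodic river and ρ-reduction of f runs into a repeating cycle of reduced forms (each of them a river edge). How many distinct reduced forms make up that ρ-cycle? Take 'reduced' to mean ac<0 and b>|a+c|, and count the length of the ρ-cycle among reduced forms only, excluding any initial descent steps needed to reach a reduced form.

D = 41, ⌊√D⌋ = 6
descent: ρ → (1,5,-4)  [lands on river]
river: ρ → (-4,3,2)
river: ρ → (2,5,-2)
river: ρ → (-2,3,4)
river: ρ → (4,5,-1)
river: ρ → (-1,5,4)
river: ρ → (4,3,-2)
river: ρ → (-2,5,2)
river: ρ → (2,3,-4)
river: ρ → (-4,5,1)
ρ-cycle length = 10 (tail of 1 descent step not counted)

10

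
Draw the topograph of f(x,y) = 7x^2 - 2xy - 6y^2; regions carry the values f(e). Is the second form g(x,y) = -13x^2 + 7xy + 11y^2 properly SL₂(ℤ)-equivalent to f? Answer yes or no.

D₁ = 172, D₂ = 621
discriminants differ ⇒ not SL₂(ℤ)-equivalent

no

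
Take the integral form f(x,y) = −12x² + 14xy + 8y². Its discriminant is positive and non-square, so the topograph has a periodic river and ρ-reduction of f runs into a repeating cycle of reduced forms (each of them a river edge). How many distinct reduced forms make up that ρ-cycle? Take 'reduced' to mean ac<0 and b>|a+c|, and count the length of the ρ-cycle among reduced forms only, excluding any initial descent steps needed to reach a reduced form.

D = 580, ⌊√D⌋ = 24
river: ρ → (8,18,-8)
river: ρ → (-8,14,12)
river: ρ → (12,10,-10)
river: ρ → (-10,10,12)
river: ρ → (12,14,-8)
river: ρ → (-8,18,8)
river: ρ → (8,14,-12)
river: ρ → (-12,10,10)
river: ρ → (10,10,-12)
river: ρ → (-12,14,8)
ρ-cycle length = 10 (tail of 0 descent steps not counted)

10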